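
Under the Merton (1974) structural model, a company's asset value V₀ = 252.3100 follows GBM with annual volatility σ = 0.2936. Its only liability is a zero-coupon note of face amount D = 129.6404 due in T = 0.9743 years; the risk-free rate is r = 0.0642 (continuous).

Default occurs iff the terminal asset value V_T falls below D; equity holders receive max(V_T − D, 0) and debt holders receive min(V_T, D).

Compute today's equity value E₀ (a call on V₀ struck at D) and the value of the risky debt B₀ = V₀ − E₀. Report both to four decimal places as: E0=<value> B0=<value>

d₁ = [ln(V₀/D) + (r + σ²/2)T] / (σ√T)
   = [ln(252.3100/129.6404) + (0.0642 + 0.5·0.2936²)·0.9743] / (0.2936·√0.9743)
   = [0.665894 + 0.104543] / 0.289803 = 2.658488
d₂ = d₁ − σ√T = 2.658488 − 0.289803 = 2.368685
N(d₁) = 0.996075,  N(d₂) = 0.991074,  e^(−rT) = 0.939366
E₀ = V₀·N(d₁) − D·e^(−rT)·N(d₂)
   = 252.3100·0.996075 − 129.6404·0.939366·0.991074 = 130.626966
B₀ = V₀ − E₀ = 252.3100 − 130.626966 = 121.683034

E0=130.6270 B0=121.6830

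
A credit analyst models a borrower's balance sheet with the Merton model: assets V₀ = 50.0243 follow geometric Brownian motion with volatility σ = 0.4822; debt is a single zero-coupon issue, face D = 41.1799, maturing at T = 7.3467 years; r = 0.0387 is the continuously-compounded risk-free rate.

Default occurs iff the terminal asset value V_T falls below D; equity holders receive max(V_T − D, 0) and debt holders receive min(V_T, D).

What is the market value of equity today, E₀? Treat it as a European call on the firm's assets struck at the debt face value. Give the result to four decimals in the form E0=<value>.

d₁ = [ln(V₀/D) + (r + σ²/2)T] / (σ√T)
   = [ln(50.0243/41.1799) + (0.0387 + 0.5·0.4822²)·7.3467] / (0.4822·√7.3467)
   = [0.194559 + 1.138433] / 1.306993 = 1.019892
d₂ = d₁ − σ√T = 1.019892 − 1.306993 = -0.287102
N(d₁) = 0.846110,  N(d₂) = 0.387017,  e^(−rT) = 0.752528
E₀ = V₀·N(d₁) − D·e^(−rT)·N(d₂)
   = 50.0243·0.846110 − 41.1799·0.752528·0.387017 = 30.332779

E0=30.3328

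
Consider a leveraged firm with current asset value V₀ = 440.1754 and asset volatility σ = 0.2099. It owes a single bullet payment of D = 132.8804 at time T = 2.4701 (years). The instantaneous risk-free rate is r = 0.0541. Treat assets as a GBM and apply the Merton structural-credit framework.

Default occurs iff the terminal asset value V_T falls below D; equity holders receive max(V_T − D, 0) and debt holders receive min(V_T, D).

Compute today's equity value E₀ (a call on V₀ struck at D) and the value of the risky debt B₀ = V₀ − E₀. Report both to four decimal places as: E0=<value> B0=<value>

d₁ = [ln(V₀/D) + (r + σ²/2)T] / (σ√T)
   = [ln(440.1754/132.8804) + (0.0541 + 0.5·0.2099²)·2.4701] / (0.2099·√2.4701)
   = [1.197724 + 0.188046] / 0.329890 = 4.200698
d₂ = d₁ − σ√T = 4.200698 − 0.329890 = 3.870808
N(d₁) = 0.999987,  N(d₂) = 0.999946,  e^(−rT) = 0.874912
E₀ = V₀·N(d₁) − D·e^(−rT)·N(d₂)
   = 440.1754·0.999987 − 132.8804·0.874912·0.999946 = 323.917244
B₀ = V₀ − E₀ = 440.1754 − 323.917244 = 116.258156

E0=323.9172 B0=116.2582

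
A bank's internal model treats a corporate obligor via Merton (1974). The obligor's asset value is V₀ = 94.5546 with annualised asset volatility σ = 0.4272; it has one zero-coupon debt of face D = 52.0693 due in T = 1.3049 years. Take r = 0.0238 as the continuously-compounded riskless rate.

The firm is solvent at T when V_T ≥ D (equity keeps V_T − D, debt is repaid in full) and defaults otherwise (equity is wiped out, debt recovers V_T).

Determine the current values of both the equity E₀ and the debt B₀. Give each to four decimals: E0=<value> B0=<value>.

E0=45.6260 B0=48.9286

d₁ = [ln(V₀/D) + (r + σ²/2)T] / (σ√T)
   = [ln(94.5546/52.0693) + (0.0238 + 0.5·0.4272²)·1.3049] / (0.4272·√1.3049)
   = [0.596602 + 0.150129] / 0.488000 = 1.530185
d₂ = d₁ − σ√T = 1.530185 − 0.488000 = 1.042185
N(d₁) = 0.937015,  N(d₂) = 0.851337,  e^(−rT) = 0.969421
E₀ = V₀·N(d₁) − D·e^(−rT)·N(d₂)
   = 94.5546·0.937015 − 52.0693·0.969421·0.851337 = 45.626047
B₀ = V₀ − E₀ = 94.5546 − 45.626047 = 48.928553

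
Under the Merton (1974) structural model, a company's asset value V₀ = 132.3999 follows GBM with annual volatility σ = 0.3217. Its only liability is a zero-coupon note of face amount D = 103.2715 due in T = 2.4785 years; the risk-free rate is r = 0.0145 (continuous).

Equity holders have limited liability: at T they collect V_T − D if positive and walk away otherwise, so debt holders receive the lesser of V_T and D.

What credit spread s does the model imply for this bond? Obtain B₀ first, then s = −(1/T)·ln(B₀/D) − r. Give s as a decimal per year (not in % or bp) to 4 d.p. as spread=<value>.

spread=0.0439

d₁ = [ln(V₀/D) + (r + σ²/2)T] / (σ√T)
   = [ln(132.3999/103.2715) + (0.0145 + 0.5·0.3217²)·2.4785] / (0.3217·√2.4785)
   = [0.248465 + 0.164189] / 0.506460 = 0.814782
d₂ = d₁ − σ√T = 0.814782 − 0.506460 = 0.308321
N(d₁) = 0.792401,  N(d₂) = 0.621081,  e^(−rT) = 0.964700
E₀ = V₀·N(d₁) − D·e^(−rT)·N(d₂)
   = 132.3999·0.792401 − 103.2715·0.964700·0.621081 = 43.038038
B₀ = V₀ − E₀ = 132.3999 − 43.038038 = 89.361862
spread = −(1/T)·ln(B₀/D) − r = −(1/2.4785)·ln(89.361862/103.2715) − 0.0145 = 0.04386896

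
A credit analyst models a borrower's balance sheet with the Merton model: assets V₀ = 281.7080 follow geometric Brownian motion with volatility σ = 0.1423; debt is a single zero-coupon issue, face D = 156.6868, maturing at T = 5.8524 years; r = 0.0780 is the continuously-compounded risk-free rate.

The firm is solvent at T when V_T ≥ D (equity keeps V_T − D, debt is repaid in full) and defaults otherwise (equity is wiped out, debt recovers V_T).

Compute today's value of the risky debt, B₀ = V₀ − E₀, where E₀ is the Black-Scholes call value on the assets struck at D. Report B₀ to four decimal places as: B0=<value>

d₁ = [ln(V₀/D) + (r + σ²/2)T] / (σ√T)
   = [ln(281.7080/156.6868) + (0.0780 + 0.5·0.1423²)·5.8524] / (0.1423·√5.8524)
   = [0.586622 + 0.515741] / 0.344248 = 3.202231
d₂ = d₁ − σ√T = 3.202231 − 0.344248 = 2.857983
N(d₁) = 0.999318,  N(d₂) = 0.997868,  e^(−rT) = 0.633505
E₀ = V₀·N(d₁) − D·e^(−rT)·N(d₂)
   = 281.7080·0.999318 − 156.6868·0.633505·0.997868 = 182.465629
B₀ = V₀ − E₀ = 281.7080 − 182.465629 = 99.242371

B0=99.2424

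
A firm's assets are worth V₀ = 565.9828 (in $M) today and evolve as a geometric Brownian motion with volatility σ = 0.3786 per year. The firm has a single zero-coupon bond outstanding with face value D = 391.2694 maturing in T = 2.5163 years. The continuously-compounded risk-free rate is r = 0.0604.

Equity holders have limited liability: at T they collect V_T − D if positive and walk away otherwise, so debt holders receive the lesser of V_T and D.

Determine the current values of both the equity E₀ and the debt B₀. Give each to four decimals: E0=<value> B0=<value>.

d₁ = [ln(V₀/D) + (r + σ²/2)T] / (σ√T)
   = [ln(565.9828/391.2694) + (0.0604 + 0.5·0.3786²)·2.5163] / (0.3786·√2.5163)
   = [0.369167 + 0.332325] / 0.600567 = 1.168049
d₂ = d₁ − σ√T = 1.168049 − 0.600567 = 0.567482
N(d₁) = 0.878607,  N(d₂) = 0.714807,  e^(−rT) = 0.859002
E₀ = V₀·N(d₁) − D·e^(−rT)·N(d₂)
   = 565.9828·0.878607 − 391.2694·0.859002·0.714807 = 257.028979
B₀ = V₀ − E₀ = 565.9828 − 257.028979 = 308.953821

E0=257.0290 B0=308.9538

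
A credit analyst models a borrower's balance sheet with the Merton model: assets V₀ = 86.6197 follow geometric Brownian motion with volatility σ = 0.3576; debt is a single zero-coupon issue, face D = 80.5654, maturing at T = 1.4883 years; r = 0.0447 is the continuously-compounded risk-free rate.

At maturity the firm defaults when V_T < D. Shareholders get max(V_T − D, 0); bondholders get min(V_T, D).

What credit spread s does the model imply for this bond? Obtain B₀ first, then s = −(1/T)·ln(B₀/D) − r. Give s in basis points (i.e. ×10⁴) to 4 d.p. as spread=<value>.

d₁ = [ln(V₀/D) + (r + σ²/2)T] / (σ√T)
   = [ln(86.6197/80.5654) + (0.0447 + 0.5·0.3576²)·1.4883] / (0.3576·√1.4883)
   = [0.072458 + 0.161687] / 0.436257 = 0.536714
d₂ = d₁ − σ√T = 0.536714 − 0.436257 = 0.100456
N(d₁) = 0.704267,  N(d₂) = 0.540009,  e^(−rT) = 0.935638
E₀ = V₀·N(d₁) − D·e^(−rT)·N(d₂)
   = 86.6197·0.704267 − 80.5654·0.935638·0.540009 = 20.297534
B₀ = V₀ − E₀ = 86.6197 − 20.297534 = 66.322166
spread = −(1/T)·ln(B₀/D) − r = −(1/1.4883)·ln(66.322166/80.5654) − 0.0447 = 0.08601633
in basis points: 0.08601633 × 10⁴ = 860.1633 bp

spread=860.1633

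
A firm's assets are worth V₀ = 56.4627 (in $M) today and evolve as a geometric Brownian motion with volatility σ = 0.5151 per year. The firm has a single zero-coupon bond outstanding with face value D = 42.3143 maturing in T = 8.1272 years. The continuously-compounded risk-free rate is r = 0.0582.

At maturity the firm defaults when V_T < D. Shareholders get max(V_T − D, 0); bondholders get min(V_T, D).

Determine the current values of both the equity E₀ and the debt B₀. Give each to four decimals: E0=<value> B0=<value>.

d₁ = [ln(V₀/D) + (r + σ²/2)T] / (σ√T)
   = [ln(56.4627/42.3143) + (0.0582 + 0.5·0.5151²)·8.1272] / (0.5151·√8.1272)
   = [0.288455 + 1.551190] / 1.468460 = 1.252772
d₂ = d₁ − σ√T = 1.252772 − 1.468460 = -0.215688
N(d₁) = 0.894856,  N(d₂) = 0.414616,  e^(−rT) = 0.623128
E₀ = V₀·N(d₁) − D·e^(−rT)·N(d₂)
   = 56.4627·0.894856 − 42.3143·0.623128·0.414616 = 39.593700
B₀ = V₀ − E₀ = 56.4627 − 39.593700 = 16.869000

E0=39.5937 B0=16.8690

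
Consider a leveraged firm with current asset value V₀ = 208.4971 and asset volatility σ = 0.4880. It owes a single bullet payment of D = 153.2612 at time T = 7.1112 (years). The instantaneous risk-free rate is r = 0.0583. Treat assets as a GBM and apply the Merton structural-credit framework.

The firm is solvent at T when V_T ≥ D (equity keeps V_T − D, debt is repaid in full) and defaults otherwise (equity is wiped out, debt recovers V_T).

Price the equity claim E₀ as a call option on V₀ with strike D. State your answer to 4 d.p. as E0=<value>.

E0=137.9692

d₁ = [ln(V₀/D) + (r + σ²/2)T] / (σ√T)
   = [ln(208.4971/153.2612) + (0.0583 + 0.5·0.4880²)·7.1112] / (0.4880·√7.1112)
   = [0.307781 + 1.261328] / 1.301341 = 1.205763
d₂ = d₁ − σ√T = 1.205763 − 1.301341 = -0.095579
N(d₁) = 0.886046,  N(d₂) = 0.461928,  e^(−rT) = 0.660616
E₀ = V₀·N(d₁) − D·e^(−rT)·N(d₂)
   = 208.4971·0.886046 − 153.2612·0.660616·0.461928 = 137.969248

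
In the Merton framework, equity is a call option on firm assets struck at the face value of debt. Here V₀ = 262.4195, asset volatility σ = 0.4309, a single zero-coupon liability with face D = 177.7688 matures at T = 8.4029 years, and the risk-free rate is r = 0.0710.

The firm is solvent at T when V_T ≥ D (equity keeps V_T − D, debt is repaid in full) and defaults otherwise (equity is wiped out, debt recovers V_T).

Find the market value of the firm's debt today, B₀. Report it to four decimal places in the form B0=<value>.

B0=76.0056

d₁ = [ln(V₀/D) + (r + σ²/2)T] / (σ√T)
   = [ln(262.4195/177.7688) + (0.0710 + 0.5·0.4309²)·8.4029] / (0.4309·√8.4029)
   = [0.389461 + 1.376709] / 1.249082 = 1.413974
d₂ = d₁ − σ√T = 1.413974 − 1.249082 = 0.164891
N(d₁) = 0.921315,  N(d₂) = 0.565485,  e^(−rT) = 0.550678
E₀ = V₀·N(d₁) − D·e^(−rT)·N(d₂)
   = 262.4195·0.921315 − 177.7688·0.550678·0.565485 = 186.413866
B₀ = V₀ − E₀ = 262.4195 − 186.413866 = 76.005634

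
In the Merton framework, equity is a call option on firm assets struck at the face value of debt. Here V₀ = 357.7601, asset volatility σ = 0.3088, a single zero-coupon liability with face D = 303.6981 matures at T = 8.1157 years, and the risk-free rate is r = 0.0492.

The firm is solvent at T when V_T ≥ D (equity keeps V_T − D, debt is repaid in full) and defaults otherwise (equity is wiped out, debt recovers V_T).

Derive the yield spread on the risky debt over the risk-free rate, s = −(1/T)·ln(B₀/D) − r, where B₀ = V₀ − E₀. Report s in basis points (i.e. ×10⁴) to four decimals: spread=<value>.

spread=236.5027

d₁ = [ln(V₀/D) + (r + σ²/2)T] / (σ√T)
   = [ln(357.7601/303.6981) + (0.0492 + 0.5·0.3088²)·8.1157] / (0.3088·√8.1157)
   = [0.163829 + 0.786239] / 0.879712 = 1.079976
d₂ = d₁ − σ√T = 1.079976 − 0.879712 = 0.200264
N(d₁) = 0.859924,  N(d₂) = 0.579363,  e^(−rT) = 0.670795
E₀ = V₀·N(d₁) − D·e^(−rT)·N(d₂)
   = 357.7601·0.859924 − 303.6981·0.670795·0.579363 = 189.619055
B₀ = V₀ − E₀ = 357.7601 − 189.619055 = 168.141045
spread = −(1/T)·ln(B₀/D) − r = −(1/8.1157)·ln(168.141045/303.6981) − 0.0492 = 0.02365027
in basis points: 0.02365027 × 10⁴ = 236.5027 bp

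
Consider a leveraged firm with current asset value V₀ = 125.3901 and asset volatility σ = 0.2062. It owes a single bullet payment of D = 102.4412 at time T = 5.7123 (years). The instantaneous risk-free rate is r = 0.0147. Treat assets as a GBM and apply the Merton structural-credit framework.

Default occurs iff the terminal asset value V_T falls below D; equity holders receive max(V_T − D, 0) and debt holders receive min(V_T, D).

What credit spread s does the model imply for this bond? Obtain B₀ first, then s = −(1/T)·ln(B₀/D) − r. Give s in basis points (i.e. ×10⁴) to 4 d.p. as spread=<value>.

d₁ = [ln(V₀/D) + (r + σ²/2)T] / (σ√T)
   = [ln(125.3901/102.4412) + (0.0147 + 0.5·0.2062²)·5.7123] / (0.2062·√5.7123)
   = [0.202141 + 0.205410] / 0.492827 = 0.826965
d₂ = d₁ − σ√T = 0.826965 − 0.492827 = 0.334139
N(d₁) = 0.795872,  N(d₂) = 0.630863,  e^(−rT) = 0.919458
E₀ = V₀·N(d₁) − D·e^(−rT)·N(d₂)
   = 125.3901·0.795872 − 102.4412·0.919458·0.630863 = 40.373235
B₀ = V₀ − E₀ = 125.3901 − 40.373235 = 85.016865
spread = −(1/T)·ln(B₀/D) − r = −(1/5.7123)·ln(85.016865/102.4412) − 0.0147 = 0.01793822
in basis points: 0.01793822 × 10⁴ = 179.3822 bp

spread=179.3822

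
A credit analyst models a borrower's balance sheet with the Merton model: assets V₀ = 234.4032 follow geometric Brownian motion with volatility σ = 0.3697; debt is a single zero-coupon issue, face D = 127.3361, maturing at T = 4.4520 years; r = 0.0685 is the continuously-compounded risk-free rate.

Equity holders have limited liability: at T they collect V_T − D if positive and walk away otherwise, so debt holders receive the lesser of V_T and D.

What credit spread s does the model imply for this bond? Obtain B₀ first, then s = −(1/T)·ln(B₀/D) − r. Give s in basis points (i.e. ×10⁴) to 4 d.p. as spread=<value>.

spread=161.6295

d₁ = [ln(V₀/D) + (r + σ²/2)T] / (σ√T)
   = [ln(234.4032/127.3361) + (0.0685 + 0.5·0.3697²)·4.4520] / (0.3697·√4.4520)
   = [0.610213 + 0.609207] / 0.780058 = 1.563242
d₂ = d₁ − σ√T = 1.563242 − 0.780058 = 0.783184
N(d₁) = 0.941002,  N(d₂) = 0.783241,  e^(−rT) = 0.737151
E₀ = V₀·N(d₁) − D·e^(−rT)·N(d₂)
   = 234.4032·0.941002 − 127.3361·0.737151·0.783241 = 147.054288
B₀ = V₀ − E₀ = 234.4032 − 147.054288 = 87.348912
spread = −(1/T)·ln(B₀/D) − r = −(1/4.4520)·ln(87.348912/127.3361) − 0.0685 = 0.01616295
in basis points: 0.01616295 × 10⁴ = 161.6295 bp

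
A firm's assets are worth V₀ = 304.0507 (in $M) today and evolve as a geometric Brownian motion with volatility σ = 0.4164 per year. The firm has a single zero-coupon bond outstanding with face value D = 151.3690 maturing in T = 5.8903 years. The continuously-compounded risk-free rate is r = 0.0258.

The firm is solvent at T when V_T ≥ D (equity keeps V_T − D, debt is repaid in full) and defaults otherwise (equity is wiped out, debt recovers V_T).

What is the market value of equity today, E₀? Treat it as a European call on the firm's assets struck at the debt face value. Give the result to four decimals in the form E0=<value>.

E0=194.8525

d₁ = [ln(V₀/D) + (r + σ²/2)T] / (σ√T)
   = [ln(304.0507/151.3690) + (0.0258 + 0.5·0.4164²)·5.8903] / (0.4164·√5.8903)
   = [0.697474 + 0.662626] / 1.010600 = 1.345834
d₂ = d₁ − σ√T = 1.345834 − 1.010600 = 0.335234
N(d₁) = 0.910822,  N(d₂) = 0.631276,  e^(−rT) = 0.859014
E₀ = V₀·N(d₁) − D·e^(−rT)·N(d₂)
   = 304.0507·0.910822 − 151.3690·0.859014·0.631276 = 194.852472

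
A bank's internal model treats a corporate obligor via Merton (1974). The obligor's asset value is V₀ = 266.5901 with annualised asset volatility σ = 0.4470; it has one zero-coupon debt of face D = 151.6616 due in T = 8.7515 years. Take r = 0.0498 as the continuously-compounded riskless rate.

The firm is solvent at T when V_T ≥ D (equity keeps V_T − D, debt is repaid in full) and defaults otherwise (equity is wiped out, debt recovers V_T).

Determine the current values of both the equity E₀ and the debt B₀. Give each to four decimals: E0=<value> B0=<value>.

d₁ = [ln(V₀/D) + (r + σ²/2)T] / (σ√T)
   = [ln(266.5901/151.6616) + (0.0498 + 0.5·0.4470²)·8.7515] / (0.4470·√8.7515)
   = [0.564061 + 1.310139] / 1.322357 = 1.417317
d₂ = d₁ − σ√T = 1.417317 − 1.322357 = 0.094960
N(d₁) = 0.921805,  N(d₂) = 0.537827,  e^(−rT) = 0.646731
E₀ = V₀·N(d₁) − D·e^(−rT)·N(d₂)
   = 266.5901·0.921805 − 151.6616·0.646731·0.537827 = 192.991718
B₀ = V₀ − E₀ = 266.5901 − 192.991718 = 73.598382

E0=192.9917 B0=73.5984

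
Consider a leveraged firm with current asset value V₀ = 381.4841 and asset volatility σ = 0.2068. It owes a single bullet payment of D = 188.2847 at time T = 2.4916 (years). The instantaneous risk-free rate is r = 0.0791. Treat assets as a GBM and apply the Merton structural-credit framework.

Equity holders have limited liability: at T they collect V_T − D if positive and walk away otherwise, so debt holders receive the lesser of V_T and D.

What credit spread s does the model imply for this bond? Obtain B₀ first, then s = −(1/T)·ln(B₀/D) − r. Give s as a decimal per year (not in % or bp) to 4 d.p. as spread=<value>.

spread=0.0002

d₁ = [ln(V₀/D) + (r + σ²/2)T] / (σ√T)
   = [ln(381.4841/188.2847) + (0.0791 + 0.5·0.2068²)·2.4916] / (0.2068·√2.4916)
   = [0.706114 + 0.250364] / 0.326430 = 2.930118
d₂ = d₁ − σ√T = 2.930118 − 0.326430 = 2.603689
N(d₁) = 0.998306,  N(d₂) = 0.995389,  e^(−rT) = 0.821120
E₀ = V₀·N(d₁) − D·e^(−rT)·N(d₂)
   = 381.4841·0.998306 − 188.2847·0.821120·0.995389 = 226.946331
B₀ = V₀ − E₀ = 381.4841 − 226.946331 = 154.537769
spread = −(1/T)·ln(B₀/D) − r = −(1/2.4916)·ln(154.537769/188.2847) − 0.0791 = 0.00017302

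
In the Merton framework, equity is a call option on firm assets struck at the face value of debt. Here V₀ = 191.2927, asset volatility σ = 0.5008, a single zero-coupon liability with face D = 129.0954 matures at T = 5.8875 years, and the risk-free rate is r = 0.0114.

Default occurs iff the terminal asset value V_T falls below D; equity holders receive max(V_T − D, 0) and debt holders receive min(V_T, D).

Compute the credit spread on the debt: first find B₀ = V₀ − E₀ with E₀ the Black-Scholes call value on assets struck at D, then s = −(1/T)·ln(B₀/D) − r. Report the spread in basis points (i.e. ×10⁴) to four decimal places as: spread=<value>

spread=689.8856

d₁ = [ln(V₀/D) + (r + σ²/2)T] / (σ√T)
   = [ln(191.2927/129.0954) + (0.0114 + 0.5·0.5008²)·5.8875] / (0.5008·√5.8875)
   = [0.393253 + 0.805412] / 1.215150 = 0.986434
d₂ = d₁ − σ√T = 0.986434 − 1.215150 = -0.228716
N(d₁) = 0.838040,  N(d₂) = 0.409545,  e^(−rT) = 0.935085
E₀ = V₀·N(d₁) − D·e^(−rT)·N(d₂)
   = 191.2927·0.838040 − 129.0954·0.935085·0.409545 = 110.872610
B₀ = V₀ − E₀ = 191.2927 − 110.872610 = 80.420090
spread = −(1/T)·ln(B₀/D) − r = −(1/5.8875)·ln(80.420090/129.0954) − 0.0114 = 0.06898856
in basis points: 0.06898856 × 10⁴ = 689.8856 bp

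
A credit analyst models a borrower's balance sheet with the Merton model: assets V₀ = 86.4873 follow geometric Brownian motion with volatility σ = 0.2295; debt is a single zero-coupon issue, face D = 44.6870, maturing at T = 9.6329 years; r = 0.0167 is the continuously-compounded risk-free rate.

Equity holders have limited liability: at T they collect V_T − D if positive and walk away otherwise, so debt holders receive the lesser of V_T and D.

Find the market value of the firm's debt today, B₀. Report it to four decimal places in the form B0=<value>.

B0=35.6277

d₁ = [ln(V₀/D) + (r + σ²/2)T] / (σ√T)
   = [ln(86.4873/44.6870) + (0.0167 + 0.5·0.2295²)·9.6329] / (0.2295·√9.6329)
   = [0.660315 + 0.414553] / 0.712297 = 1.509016
d₂ = d₁ − σ√T = 1.509016 − 0.712297 = 0.796719
N(d₁) = 0.934353,  N(d₂) = 0.787193,  e^(−rT) = 0.851403
E₀ = V₀·N(d₁) − D·e^(−rT)·N(d₂)
   = 86.4873·0.934353 − 44.6870·0.851403·0.787193 = 50.859583
B₀ = V₀ − E₀ = 86.4873 − 50.859583 = 35.627717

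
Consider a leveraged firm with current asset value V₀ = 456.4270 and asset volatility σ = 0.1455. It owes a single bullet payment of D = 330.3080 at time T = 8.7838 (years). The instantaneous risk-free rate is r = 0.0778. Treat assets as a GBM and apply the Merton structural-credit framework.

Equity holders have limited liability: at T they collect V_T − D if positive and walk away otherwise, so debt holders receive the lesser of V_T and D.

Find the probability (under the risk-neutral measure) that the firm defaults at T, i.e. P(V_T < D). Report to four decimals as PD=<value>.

d₁ = [ln(V₀/D) + (r + σ²/2)T] / (σ√T)
   = [ln(456.4270/330.3080) + (0.0778 + 0.5·0.1455²)·8.7838] / (0.1455·√8.7838)
   = [0.323403 + 0.776357] / 0.431225 = 2.550315
d₂ = d₁ − σ√T = 2.550315 − 0.431225 = 2.119090
risk-neutral PD = N(−d₂) = N(-2.119090) = 0.017041

PD=0.0170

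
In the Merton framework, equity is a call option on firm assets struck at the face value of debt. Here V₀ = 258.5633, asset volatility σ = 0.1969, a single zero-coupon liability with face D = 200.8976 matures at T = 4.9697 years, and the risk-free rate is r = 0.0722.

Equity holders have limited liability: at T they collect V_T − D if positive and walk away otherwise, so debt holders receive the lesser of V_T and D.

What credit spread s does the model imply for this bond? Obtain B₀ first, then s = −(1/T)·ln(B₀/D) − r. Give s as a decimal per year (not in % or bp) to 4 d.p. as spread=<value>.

d₁ = [ln(V₀/D) + (r + σ²/2)T] / (σ√T)
   = [ln(258.5633/200.8976) + (0.0722 + 0.5·0.1969²)·4.9697] / (0.1969·√4.9697)
   = [0.252345 + 0.455149] / 0.438946 = 1.611803
d₂ = d₁ − σ√T = 1.611803 − 0.438946 = 1.172858
N(d₁) = 0.946498,  N(d₂) = 0.879574,  e^(−rT) = 0.698505
E₀ = V₀·N(d₁) − D·e^(−rT)·N(d₂)
   = 258.5633·0.946498 − 200.8976·0.698505·0.879574 = 121.300698
B₀ = V₀ − E₀ = 258.5633 − 121.300698 = 137.262602
spread = −(1/T)·ln(B₀/D) − r = −(1/4.9697)·ln(137.262602/200.8976) − 0.0722 = 0.00444435

spread=0.0044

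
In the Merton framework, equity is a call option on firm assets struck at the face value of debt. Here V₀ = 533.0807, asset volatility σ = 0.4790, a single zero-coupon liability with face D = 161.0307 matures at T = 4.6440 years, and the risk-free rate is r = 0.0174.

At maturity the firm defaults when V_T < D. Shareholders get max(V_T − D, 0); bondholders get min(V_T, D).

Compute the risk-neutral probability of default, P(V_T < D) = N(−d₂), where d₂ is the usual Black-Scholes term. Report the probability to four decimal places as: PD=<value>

PD=0.2352

d₁ = [ln(V₀/D) + (r + σ²/2)T] / (σ√T)
   = [ln(533.0807/161.0307) + (0.0174 + 0.5·0.4790²)·4.6440] / (0.4790·√4.6440)
   = [1.197078 + 0.613568] / 1.032242 = 1.754090
d₂ = d₁ − σ√T = 1.754090 − 1.032242 = 0.721847
risk-neutral PD = N(−d₂) = N(-0.721847) = 0.235194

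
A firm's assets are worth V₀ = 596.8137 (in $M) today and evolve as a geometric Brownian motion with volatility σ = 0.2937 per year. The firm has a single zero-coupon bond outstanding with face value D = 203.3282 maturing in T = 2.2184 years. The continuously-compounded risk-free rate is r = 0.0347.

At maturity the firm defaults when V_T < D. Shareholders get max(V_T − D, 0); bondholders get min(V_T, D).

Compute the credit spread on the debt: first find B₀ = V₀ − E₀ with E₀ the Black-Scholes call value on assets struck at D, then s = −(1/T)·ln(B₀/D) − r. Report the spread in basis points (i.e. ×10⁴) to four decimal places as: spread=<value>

d₁ = [ln(V₀/D) + (r + σ²/2)T] / (σ√T)
   = [ln(596.8137/203.3282) + (0.0347 + 0.5·0.2937²)·2.2184] / (0.2937·√2.2184)
   = [1.076784 + 0.172658] / 0.437445 = 2.856222
d₂ = d₁ − σ√T = 2.856222 − 0.437445 = 2.418777
N(d₁) = 0.997856,  N(d₂) = 0.992214,  e^(−rT) = 0.925910
E₀ = V₀·N(d₁) − D·e^(−rT)·N(d₂)
   = 596.8137·0.997856 − 203.3282·0.925910·0.992214 = 408.736711
B₀ = V₀ − E₀ = 596.8137 − 408.736711 = 188.076989
spread = −(1/T)·ln(B₀/D) − r = −(1/2.2184)·ln(188.076989/203.3282) − 0.0347 = 0.00044697
in basis points: 0.00044697 × 10⁴ = 4.4697 bp

spread=4.4697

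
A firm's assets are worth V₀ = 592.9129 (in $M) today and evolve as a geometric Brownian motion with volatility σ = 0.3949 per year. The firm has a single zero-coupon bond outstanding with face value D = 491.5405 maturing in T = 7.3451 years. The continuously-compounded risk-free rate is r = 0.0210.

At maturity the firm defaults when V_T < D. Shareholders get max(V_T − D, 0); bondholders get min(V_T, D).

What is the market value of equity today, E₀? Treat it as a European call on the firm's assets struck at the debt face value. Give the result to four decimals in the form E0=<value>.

d₁ = [ln(V₀/D) + (r + σ²/2)T] / (σ√T)
   = [ln(592.9129/491.5405) + (0.0210 + 0.5·0.3949²)·7.3451] / (0.3949·√7.3451)
   = [0.187503 + 0.726967] / 1.070252 = 0.854444
d₂ = d₁ − σ√T = 0.854444 − 1.070252 = -0.215808
N(d₁) = 0.803570,  N(d₂) = 0.414569,  e^(−rT) = 0.857060
E₀ = V₀·N(d₁) − D·e^(−rT)·N(d₂)
   = 592.9129·0.803570 − 491.5405·0.857060·0.414569 = 301.797860

E0=301.7979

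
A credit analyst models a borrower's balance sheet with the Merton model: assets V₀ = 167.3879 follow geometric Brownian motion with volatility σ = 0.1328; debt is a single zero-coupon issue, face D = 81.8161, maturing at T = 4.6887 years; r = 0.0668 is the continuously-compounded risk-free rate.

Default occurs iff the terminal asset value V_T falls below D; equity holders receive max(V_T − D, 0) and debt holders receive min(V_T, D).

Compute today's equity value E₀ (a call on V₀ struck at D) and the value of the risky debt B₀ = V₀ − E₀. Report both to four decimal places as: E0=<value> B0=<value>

d₁ = [ln(V₀/D) + (r + σ²/2)T] / (σ√T)
   = [ln(167.3879/81.8161) + (0.0668 + 0.5·0.1328²)·4.6887] / (0.1328·√4.6887)
   = [0.715840 + 0.354550] / 0.287557 = 3.722353
d₂ = d₁ − σ√T = 3.722353 − 0.287557 = 3.434796
N(d₁) = 0.999901,  N(d₂) = 0.999703,  e^(−rT) = 0.731100
E₀ = V₀·N(d₁) − D·e^(−rT)·N(d₂)
   = 167.3879·0.999901 − 81.8161·0.731100·0.999703 = 107.573373
B₀ = V₀ − E₀ = 167.3879 − 107.573373 = 59.814527

E0=107.5734 B0=59.8145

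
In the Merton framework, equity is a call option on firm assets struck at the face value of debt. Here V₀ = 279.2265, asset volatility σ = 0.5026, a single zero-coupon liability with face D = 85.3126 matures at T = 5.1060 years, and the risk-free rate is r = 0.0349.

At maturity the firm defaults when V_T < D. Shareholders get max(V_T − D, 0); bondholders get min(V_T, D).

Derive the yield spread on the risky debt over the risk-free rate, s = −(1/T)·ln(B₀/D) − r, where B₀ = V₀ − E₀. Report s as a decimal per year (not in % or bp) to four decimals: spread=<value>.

spread=0.0235

d₁ = [ln(V₀/D) + (r + σ²/2)T] / (σ√T)
   = [ln(279.2265/85.3126) + (0.0349 + 0.5·0.5026²)·5.1060] / (0.5026·√5.1060)
   = [1.185701 + 0.823104] / 1.135698 = 1.768785
d₂ = d₁ − σ√T = 1.768785 − 1.135698 = 0.633087
N(d₁) = 0.961535,  N(d₂) = 0.736662,  e^(−rT) = 0.836776
E₀ = V₀·N(d₁) − D·e^(−rT)·N(d₂)
   = 279.2265·0.961535 − 85.3126·0.836776·0.736662 = 215.897660
B₀ = V₀ − E₀ = 279.2265 − 215.897660 = 63.328840
spread = −(1/T)·ln(B₀/D) − r = −(1/5.1060)·ln(63.328840/85.3126) − 0.0349 = 0.02345905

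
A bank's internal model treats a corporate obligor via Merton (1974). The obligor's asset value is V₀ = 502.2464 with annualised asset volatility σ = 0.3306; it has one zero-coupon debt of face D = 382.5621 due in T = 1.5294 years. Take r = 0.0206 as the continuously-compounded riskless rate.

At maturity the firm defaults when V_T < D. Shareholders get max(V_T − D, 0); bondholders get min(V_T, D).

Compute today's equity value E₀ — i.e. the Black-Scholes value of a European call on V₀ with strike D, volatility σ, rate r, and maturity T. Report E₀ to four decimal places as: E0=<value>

d₁ = [ln(V₀/D) + (r + σ²/2)T] / (σ√T)
   = [ln(502.2464/382.5621) + (0.0206 + 0.5·0.3306²)·1.5294] / (0.3306·√1.5294)
   = [0.272200 + 0.115085] / 0.408849 = 0.947254
d₂ = d₁ − σ√T = 0.947254 − 0.408849 = 0.538405
N(d₁) = 0.828245,  N(d₂) = 0.704851,  e^(−rT) = 0.968985
E₀ = V₀·N(d₁) − D·e^(−rT)·N(d₂)
   = 502.2464·0.828245 − 382.5621·0.968985·0.704851 = 154.696947

E0=154.6969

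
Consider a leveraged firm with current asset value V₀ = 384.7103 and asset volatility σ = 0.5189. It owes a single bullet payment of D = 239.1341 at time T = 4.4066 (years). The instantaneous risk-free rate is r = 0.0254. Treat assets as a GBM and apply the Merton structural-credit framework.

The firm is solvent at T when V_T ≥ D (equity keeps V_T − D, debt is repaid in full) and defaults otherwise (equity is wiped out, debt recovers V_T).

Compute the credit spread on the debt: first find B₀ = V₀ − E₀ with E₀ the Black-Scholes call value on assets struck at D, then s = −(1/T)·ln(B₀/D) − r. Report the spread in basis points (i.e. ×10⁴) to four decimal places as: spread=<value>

d₁ = [ln(V₀/D) + (r + σ²/2)T] / (σ√T)
   = [ln(384.7103/239.1341) + (0.0254 + 0.5·0.5189²)·4.4066] / (0.5189·√4.4066)
   = [0.475466 + 0.705182] / 1.089270 = 1.083889
d₂ = d₁ − σ√T = 1.083889 − 1.089270 = -0.005380
N(d₁) = 0.860793,  N(d₂) = 0.497854,  e^(−rT) = 0.894109
E₀ = V₀·N(d₁) − D·e^(−rT)·N(d₂)
   = 384.7103·0.860793 − 239.1341·0.894109·0.497854 = 224.708938
B₀ = V₀ − E₀ = 384.7103 − 224.708938 = 160.001362
spread = −(1/T)·ln(B₀/D) − r = −(1/4.4066)·ln(160.001362/239.1341) − 0.0254 = 0.06579098
in basis points: 0.06579098 × 10⁴ = 657.9098 bp

spread=657.9098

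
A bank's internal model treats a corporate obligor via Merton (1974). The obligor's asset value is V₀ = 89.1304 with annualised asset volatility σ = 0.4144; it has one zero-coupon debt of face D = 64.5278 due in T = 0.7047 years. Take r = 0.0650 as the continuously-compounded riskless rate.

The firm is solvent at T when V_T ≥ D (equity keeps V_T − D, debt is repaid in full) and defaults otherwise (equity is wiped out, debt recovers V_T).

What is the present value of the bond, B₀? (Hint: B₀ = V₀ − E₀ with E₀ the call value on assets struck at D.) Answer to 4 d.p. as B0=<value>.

B0=59.7442

d₁ = [ln(V₀/D) + (r + σ²/2)T] / (σ√T)
   = [ln(89.1304/64.5278) + (0.0650 + 0.5·0.4144²)·0.7047] / (0.4144·√0.7047)
   = [0.323004 + 0.106314] / 0.347874 = 1.234119
d₂ = d₁ − σ√T = 1.234119 − 0.347874 = 0.886245
N(d₁) = 0.891421,  N(d₂) = 0.812257,  e^(−rT) = 0.955228
E₀ = V₀·N(d₁) − D·e^(−rT)·N(d₂)
   = 89.1304·0.891421 − 64.5278·0.955228·0.812257 = 29.386168
B₀ = V₀ − E₀ = 89.1304 − 29.386168 = 59.744232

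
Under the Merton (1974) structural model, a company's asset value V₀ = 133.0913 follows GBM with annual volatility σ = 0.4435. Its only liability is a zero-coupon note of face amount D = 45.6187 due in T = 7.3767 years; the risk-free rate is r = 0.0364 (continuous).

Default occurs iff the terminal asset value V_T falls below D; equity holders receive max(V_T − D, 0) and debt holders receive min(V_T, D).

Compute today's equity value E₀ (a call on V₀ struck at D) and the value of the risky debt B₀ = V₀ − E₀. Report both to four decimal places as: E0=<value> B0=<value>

d₁ = [ln(V₀/D) + (r + σ²/2)T] / (σ√T)
   = [ln(133.0913/45.6187) + (0.0364 + 0.5·0.4435²)·7.3767] / (0.4435·√7.3767)
   = [1.070718 + 0.993982] / 1.204550 = 1.714084
d₂ = d₁ − σ√T = 1.714084 − 1.204550 = 0.509535
N(d₁) = 0.956743,  N(d₂) = 0.694811,  e^(−rT) = 0.764516
E₀ = V₀·N(d₁) − D·e^(−rT)·N(d₂)
   = 133.0913·0.956743 − 45.6187·0.764516·0.694811 = 103.101814
B₀ = V₀ − E₀ = 133.0913 − 103.101814 = 29.989486

E0=103.1018 B0=29.9895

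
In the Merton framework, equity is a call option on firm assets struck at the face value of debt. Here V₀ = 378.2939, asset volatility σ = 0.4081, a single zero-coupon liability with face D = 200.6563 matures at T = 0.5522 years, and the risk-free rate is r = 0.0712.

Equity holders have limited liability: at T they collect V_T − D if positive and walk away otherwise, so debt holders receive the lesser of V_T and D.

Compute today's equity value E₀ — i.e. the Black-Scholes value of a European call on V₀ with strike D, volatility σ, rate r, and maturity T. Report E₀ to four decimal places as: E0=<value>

d₁ = [ln(V₀/D) + (r + σ²/2)T] / (σ√T)
   = [ln(378.2939/200.6563) + (0.0712 + 0.5·0.4081²)·0.5522] / (0.4081·√0.5522)
   = [0.634078 + 0.085300] / 0.303260 = 2.372150
d₂ = d₁ − σ√T = 2.372150 − 0.303260 = 2.068891
N(d₁) = 0.991158,  N(d₂) = 0.980722,  e^(−rT) = 0.961446
E₀ = V₀·N(d₁) − D·e^(−rT)·N(d₂)
   = 378.2939·0.991158 − 200.6563·0.961446·0.980722 = 185.747764

E0=185.7478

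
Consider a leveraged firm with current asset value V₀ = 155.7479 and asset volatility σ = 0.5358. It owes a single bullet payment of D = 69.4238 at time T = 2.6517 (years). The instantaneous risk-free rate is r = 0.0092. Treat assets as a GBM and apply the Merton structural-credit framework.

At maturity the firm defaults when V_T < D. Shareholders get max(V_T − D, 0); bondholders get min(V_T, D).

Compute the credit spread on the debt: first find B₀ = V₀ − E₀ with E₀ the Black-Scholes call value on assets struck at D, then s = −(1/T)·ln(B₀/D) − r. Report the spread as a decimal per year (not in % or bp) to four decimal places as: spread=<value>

d₁ = [ln(V₀/D) + (r + σ²/2)T] / (σ√T)
   = [ln(155.7479/69.4238) + (0.0092 + 0.5·0.5358²)·2.6517] / (0.5358·√2.6517)
   = [0.808009 + 0.405023] / 0.872499 = 1.390296
d₂ = d₁ − σ√T = 1.390296 − 0.872499 = 0.517797
N(d₁) = 0.917780,  N(d₂) = 0.697700,  e^(−rT) = 0.975900
E₀ = V₀·N(d₁) − D·e^(−rT)·N(d₂)
   = 155.7479·0.917780 − 69.4238·0.975900·0.697700 = 95.672749
B₀ = V₀ − E₀ = 155.7479 − 95.672749 = 60.075151
spread = −(1/T)·ln(B₀/D) − r = −(1/2.6517)·ln(60.075151/69.4238) − 0.0092 = 0.04534367

spread=0.0453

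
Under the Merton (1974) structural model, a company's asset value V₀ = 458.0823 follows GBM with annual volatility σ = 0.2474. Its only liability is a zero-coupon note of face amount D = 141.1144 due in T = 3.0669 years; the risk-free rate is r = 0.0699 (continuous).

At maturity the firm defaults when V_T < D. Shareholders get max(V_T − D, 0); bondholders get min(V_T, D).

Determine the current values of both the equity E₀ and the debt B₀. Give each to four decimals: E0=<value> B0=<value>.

d₁ = [ln(V₀/D) + (r + σ²/2)T] / (σ√T)
   = [ln(458.0823/141.1144) + (0.0699 + 0.5·0.2474²)·3.0669] / (0.2474·√3.0669)
   = [1.177478 + 0.308234] / 0.433261 = 3.429139
d₂ = d₁ − σ√T = 3.429139 − 0.433261 = 2.995878
N(d₁) = 0.999697,  N(d₂) = 0.998632,  e^(−rT) = 0.807045
E₀ = V₀·N(d₁) − D·e^(−rT)·N(d₂)
   = 458.0823·0.999697 − 141.1144·0.807045·0.998632 = 344.213824
B₀ = V₀ − E₀ = 458.0823 − 344.213824 = 113.868476

E0=344.2138 B0=113.8685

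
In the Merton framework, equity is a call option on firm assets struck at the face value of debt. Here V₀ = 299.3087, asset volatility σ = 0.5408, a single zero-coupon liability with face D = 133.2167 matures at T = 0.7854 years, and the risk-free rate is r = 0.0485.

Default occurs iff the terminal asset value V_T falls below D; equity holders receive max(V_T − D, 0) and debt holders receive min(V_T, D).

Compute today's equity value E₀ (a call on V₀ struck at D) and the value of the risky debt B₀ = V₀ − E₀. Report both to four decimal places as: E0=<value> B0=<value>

E0=172.4902 B0=126.8185

d₁ = [ln(V₀/D) + (r + σ²/2)T] / (σ√T)
   = [ln(299.3087/133.2167) + (0.0485 + 0.5·0.5408²)·0.7854] / (0.5408·√0.7854)
   = [0.809498 + 0.152943] / 0.479272 = 2.008131
d₂ = d₁ − σ√T = 2.008131 − 0.479272 = 1.528859
N(d₁) = 0.977685,  N(d₂) = 0.936850,  e^(−rT) = 0.962624
E₀ = V₀·N(d₁) − D·e^(−rT)·N(d₂)
   = 299.3087·0.977685 − 133.2167·0.962624·0.936850 = 172.490236
B₀ = V₀ − E₀ = 299.3087 − 172.490236 = 126.818464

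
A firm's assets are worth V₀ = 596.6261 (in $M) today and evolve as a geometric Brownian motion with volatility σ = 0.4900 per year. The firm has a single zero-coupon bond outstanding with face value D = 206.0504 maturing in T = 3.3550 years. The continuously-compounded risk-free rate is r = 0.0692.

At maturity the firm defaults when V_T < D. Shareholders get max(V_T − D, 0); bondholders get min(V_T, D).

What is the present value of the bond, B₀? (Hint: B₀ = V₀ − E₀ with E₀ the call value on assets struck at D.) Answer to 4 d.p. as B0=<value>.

d₁ = [ln(V₀/D) + (r + σ²/2)T] / (σ√T)
   = [ln(596.6261/206.0504) + (0.0692 + 0.5·0.4900²)·3.3550] / (0.4900·√3.3550)
   = [1.063170 + 0.634934] / 0.897516 = 1.892003
d₂ = d₁ − σ√T = 1.892003 − 0.897516 = 0.994487
N(d₁) = 0.970755,  N(d₂) = 0.840007,  e^(−rT) = 0.792815
E₀ = V₀·N(d₁) − D·e^(−rT)·N(d₂)
   = 596.6261·0.970755 − 206.0504·0.792815·0.840007 = 441.954264
B₀ = V₀ − E₀ = 596.6261 − 441.954264 = 154.671836

B0=154.6718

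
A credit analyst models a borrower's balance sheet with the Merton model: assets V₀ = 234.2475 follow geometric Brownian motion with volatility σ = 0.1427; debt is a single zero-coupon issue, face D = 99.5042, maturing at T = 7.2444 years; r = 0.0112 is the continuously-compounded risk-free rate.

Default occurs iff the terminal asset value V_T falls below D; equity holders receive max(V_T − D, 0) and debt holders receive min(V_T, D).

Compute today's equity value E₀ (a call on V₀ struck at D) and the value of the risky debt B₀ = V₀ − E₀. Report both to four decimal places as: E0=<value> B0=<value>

d₁ = [ln(V₀/D) + (r + σ²/2)T] / (σ√T)
   = [ln(234.2475/99.5042) + (0.0112 + 0.5·0.1427²)·7.2444] / (0.1427·√7.2444)
   = [0.856178 + 0.154897] / 0.384083 = 2.632440
d₂ = d₁ − σ√T = 2.632440 − 0.384083 = 2.248357
N(d₁) = 0.995761,  N(d₂) = 0.987723,  e^(−rT) = 0.922067
E₀ = V₀·N(d₁) − D·e^(−rT)·N(d₂)
   = 234.2475·0.995761 − 99.5042·0.922067·0.987723 = 142.631429
B₀ = V₀ − E₀ = 234.2475 − 142.631429 = 91.616071

E0=142.6314 B0=91.6161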